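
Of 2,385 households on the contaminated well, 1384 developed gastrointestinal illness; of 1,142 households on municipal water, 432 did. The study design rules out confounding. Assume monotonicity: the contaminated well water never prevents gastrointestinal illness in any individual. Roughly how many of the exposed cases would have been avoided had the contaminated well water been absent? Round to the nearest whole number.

p₁ = P(outcome | exposed) = 1384/2385 = 0.58029
p₀ = P(outcome | unexposed) = 432/1142 = 0.37828
PN = (p₁ − p₀)/p₁ = (0.58029 − 0.37828) / 0.58029 ≈ 0.34812.
Attributable cases ≈ PN × (exposed cases) = 0.34812 × 1384 ≈ 481.79.

about 482 cases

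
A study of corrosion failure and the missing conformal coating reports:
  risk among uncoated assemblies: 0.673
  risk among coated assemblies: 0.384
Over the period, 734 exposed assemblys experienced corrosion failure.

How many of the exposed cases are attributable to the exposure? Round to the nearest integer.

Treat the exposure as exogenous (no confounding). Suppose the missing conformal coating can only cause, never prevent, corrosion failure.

about 315 cases

Let p₁ = 0.673, p₀ = 0.384.
PN = (p₁ − p₀)/p₁ = (0.673 − 0.384) / 0.673 ≈ 0.42942.
Attributable cases ≈ PN × (exposed cases) = 0.42942 × 734 ≈ 315.19.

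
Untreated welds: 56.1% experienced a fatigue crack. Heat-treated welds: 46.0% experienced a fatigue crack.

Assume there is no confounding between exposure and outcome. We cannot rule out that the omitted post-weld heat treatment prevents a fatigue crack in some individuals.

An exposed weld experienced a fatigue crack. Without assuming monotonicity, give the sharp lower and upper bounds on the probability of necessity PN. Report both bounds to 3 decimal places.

0.180 ≤ PN ≤ 0.963

p₁ = 0.561, p₀ = 0.46.
Under exogeneity alone the bounds on PN are max{0,(p₁−p₀)/p₁} ≤ PN ≤ min{1,(1−p₀)/p₁}.
  lower = (p₁ − p₀)/p₁ = 0.101 / 0.561 ≈ 0.1800
  upper = min{1, (1 − p₀)/p₁} = 0.54 / 0.561 ≈ 0.9626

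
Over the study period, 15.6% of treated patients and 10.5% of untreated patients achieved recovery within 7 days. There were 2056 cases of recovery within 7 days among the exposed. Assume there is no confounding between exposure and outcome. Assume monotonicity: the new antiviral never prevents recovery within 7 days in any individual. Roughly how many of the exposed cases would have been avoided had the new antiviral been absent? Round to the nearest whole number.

about 672 cases

p₁ = 0.156, p₀ = 0.105.
PN = (p₁ − p₀)/p₁ = (0.156 − 0.105) / 0.156 ≈ 0.32692.
Attributable cases ≈ PN × (exposed cases) = 0.32692 × 2056 ≈ 672.15.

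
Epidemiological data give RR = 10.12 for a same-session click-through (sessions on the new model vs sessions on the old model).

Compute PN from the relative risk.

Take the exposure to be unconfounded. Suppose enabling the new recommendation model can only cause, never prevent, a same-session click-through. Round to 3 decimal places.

PN ≈ 0.901

Under exogeneity and monotonicity, PN = (RR − 1) / RR = 1 − 1/RR.
PN = (10.12 − 1) / 10.12 = 9.12 / 10.12 ≈ 0.9012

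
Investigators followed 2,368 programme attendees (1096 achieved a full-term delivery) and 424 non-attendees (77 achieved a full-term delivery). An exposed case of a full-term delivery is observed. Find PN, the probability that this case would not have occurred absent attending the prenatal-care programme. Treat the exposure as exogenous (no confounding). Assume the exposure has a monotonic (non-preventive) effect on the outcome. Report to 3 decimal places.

PN ≈ 0.608

p₁ = P(outcome | exposed) = 1096/2368 = 0.46284
p₀ = P(outcome | unexposed) = 77/424 = 0.1816
Under exogeneity and monotonicity, PN = (p₁ − p₀) / p₁.
PN = (0.46284 − 0.1816) / 0.46284 = 0.28123 / 0.46284 ≈ 0.6076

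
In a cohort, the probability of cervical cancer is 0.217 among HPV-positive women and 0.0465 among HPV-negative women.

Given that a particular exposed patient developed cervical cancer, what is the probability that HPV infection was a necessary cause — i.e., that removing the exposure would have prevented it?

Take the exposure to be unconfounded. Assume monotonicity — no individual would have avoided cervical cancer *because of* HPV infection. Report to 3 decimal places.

PN ≈ 0.786

Let p₁ = 0.217, p₀ = 0.0465.
Under exogeneity and monotonicity, PN = (p₁ − p₀) / p₁.
PN = (0.217 − 0.0465) / 0.217 = 0.1705 / 0.217 ≈ 0.7857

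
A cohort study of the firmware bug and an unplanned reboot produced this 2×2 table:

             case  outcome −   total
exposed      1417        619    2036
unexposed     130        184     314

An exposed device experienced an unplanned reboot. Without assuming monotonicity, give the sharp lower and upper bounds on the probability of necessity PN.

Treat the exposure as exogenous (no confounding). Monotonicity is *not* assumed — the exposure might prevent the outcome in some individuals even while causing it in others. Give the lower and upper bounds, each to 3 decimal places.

0.405 ≤ PN ≤ 0.842

p₁ = P(outcome | exposed) = 1417/2036 = 0.69597
p₀ = P(outcome | unexposed) = 130/314 = 0.41401
Under exogeneity alone the bounds on PN are max{0,(p₁−p₀)/p₁} ≤ PN ≤ min{1,(1−p₀)/p₁}.
  lower = (p₁ − p₀)/p₁ = 0.28196 / 0.69597 ≈ 0.4051
  upper = min{1, (1 − p₀)/p₁} = 0.58599 / 0.69597 ≈ 0.8420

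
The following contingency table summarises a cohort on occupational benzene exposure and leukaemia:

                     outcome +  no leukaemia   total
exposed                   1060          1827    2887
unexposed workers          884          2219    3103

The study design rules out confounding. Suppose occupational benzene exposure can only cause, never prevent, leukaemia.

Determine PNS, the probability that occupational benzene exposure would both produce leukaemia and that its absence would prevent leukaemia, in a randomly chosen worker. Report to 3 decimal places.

PNS ≈ 0.082

p₁ = P(outcome | exposed) = 1060/2887 = 0.36716
p₀ = P(outcome | unexposed) = 884/3103 = 0.28489
Under exogeneity and monotonicity, PNS = p₁ − p₀.
PNS = 0.36716 − 0.28489 = 0.082278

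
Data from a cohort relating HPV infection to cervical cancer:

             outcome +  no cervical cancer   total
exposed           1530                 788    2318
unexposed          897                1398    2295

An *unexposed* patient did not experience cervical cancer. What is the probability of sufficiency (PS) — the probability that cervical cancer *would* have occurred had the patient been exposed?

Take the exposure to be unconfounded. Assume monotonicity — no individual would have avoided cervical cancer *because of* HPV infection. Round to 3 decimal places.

p₁ = P(outcome | exposed) = 1530/2318 = 0.66005
p₀ = P(outcome | unexposed) = 897/2295 = 0.39085
Under exogeneity and monotonicity, PS = (p₁ − p₀)/(1 − p₀).
PS = (0.66005 − 0.39085) / 0.60915 ≈ 0.4419

PS ≈ 0.442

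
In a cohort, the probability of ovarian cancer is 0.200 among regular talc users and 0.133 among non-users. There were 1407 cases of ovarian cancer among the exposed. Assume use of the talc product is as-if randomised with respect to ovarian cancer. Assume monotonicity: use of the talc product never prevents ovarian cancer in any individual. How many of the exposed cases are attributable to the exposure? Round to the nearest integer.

Let p₁ = 0.2, p₀ = 0.133.
PN = (p₁ − p₀)/p₁ = (0.2 − 0.133) / 0.2 ≈ 0.33500.
Attributable cases ≈ PN × (exposed cases) = 0.33500 × 1407 ≈ 471.35.

about 471 cases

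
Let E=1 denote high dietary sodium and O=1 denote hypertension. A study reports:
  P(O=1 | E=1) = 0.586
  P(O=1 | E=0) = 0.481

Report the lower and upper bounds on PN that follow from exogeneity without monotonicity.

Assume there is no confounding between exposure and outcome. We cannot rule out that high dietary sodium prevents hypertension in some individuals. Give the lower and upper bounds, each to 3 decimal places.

0.179 ≤ PN ≤ 0.886

Let p₁ = 0.586, p₀ = 0.481.
Under exogeneity alone the bounds on PN are max{0,(p₁−p₀)/p₁} ≤ PN ≤ min{1,(1−p₀)/p₁}.
  lower = (p₁ − p₀)/p₁ = 0.105 / 0.586 ≈ 0.1792
  upper = min{1, (1 − p₀)/p₁} = 0.519 / 0.586 ≈ 0.8857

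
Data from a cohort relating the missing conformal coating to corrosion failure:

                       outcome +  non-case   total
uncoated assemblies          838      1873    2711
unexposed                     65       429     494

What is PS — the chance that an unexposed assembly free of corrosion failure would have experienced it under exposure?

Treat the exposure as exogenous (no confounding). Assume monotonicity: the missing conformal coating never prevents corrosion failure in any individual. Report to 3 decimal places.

p₁ = P(outcome | exposed) = 838/2711 = 0.30911
p₀ = P(outcome | unexposed) = 65/494 = 0.13158
Under exogeneity and monotonicity, PS = (p₁ − p₀)/(1 − p₀).
PS = (0.30911 − 0.13158) / 0.86842 ≈ 0.2044

PS ≈ 0.204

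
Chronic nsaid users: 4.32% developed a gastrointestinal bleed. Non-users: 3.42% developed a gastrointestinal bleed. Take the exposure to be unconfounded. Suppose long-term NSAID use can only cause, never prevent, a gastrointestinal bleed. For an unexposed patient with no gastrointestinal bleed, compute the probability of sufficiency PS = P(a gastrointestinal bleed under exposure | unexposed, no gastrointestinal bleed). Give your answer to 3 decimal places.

p₁ = 0.0432, p₀ = 0.0342.
Under exogeneity and monotonicity, PS = (p₁ − p₀) / (1 − p₀).
PS = (0.0432 − 0.0342) / (1 − 0.0342) = 0.009 / 0.9658 ≈ 0.0093

PS ≈ 0.009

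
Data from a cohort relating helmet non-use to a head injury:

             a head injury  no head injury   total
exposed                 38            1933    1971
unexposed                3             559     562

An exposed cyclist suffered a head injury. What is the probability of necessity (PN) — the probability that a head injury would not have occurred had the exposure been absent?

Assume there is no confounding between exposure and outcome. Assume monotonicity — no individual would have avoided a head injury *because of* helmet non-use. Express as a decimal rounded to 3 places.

p₁ = P(outcome | exposed) = 38/1971 = 0.01928
p₀ = P(outcome | unexposed) = 3/562 = 0.0053381
Under exogeneity and monotonicity, PN = (p₁ − p₀) / p₁.
PN = (0.01928 − 0.0053381) / 0.01928 = 0.013941 / 0.01928 ≈ 0.7231

PN ≈ 0.723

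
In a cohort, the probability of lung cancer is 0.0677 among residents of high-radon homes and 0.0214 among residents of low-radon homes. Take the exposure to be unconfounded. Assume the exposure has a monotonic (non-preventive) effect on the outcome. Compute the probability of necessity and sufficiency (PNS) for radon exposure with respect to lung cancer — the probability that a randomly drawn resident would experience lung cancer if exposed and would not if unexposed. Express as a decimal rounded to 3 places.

PNS ≈ 0.046

Let p₁ = 0.0677, p₀ = 0.0214.
Under exogeneity and monotonicity, PNS = p₁ − p₀.
PNS = 0.0677 − 0.0214 = 0.0463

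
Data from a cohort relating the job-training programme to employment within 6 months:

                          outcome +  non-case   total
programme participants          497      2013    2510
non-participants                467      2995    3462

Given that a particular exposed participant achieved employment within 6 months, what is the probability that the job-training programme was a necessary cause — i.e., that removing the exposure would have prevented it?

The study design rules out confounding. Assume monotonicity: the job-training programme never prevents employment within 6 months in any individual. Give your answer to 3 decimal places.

PN ≈ 0.319

p₁ = P(outcome | exposed) = 497/2510 = 0.19801
p₀ = P(outcome | unexposed) = 467/3462 = 0.13489
Under exogeneity and monotonicity, PN = (p₁ − p₀)/p₁.
PN = (0.19801 − 0.13489) / 0.19801 ≈ 0.3187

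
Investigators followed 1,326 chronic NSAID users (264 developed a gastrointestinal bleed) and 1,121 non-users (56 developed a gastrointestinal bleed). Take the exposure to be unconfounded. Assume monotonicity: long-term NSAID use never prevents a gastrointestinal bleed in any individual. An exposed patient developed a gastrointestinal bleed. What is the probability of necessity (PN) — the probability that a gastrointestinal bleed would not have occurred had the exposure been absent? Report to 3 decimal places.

PN ≈ 0.749

p₁ = P(outcome | exposed) = 264/1326 = 0.1991
p₀ = P(outcome | unexposed) = 56/1121 = 0.049955
Under exogeneity and monotonicity, PN = (p₁ − p₀) / p₁.
PN = (0.1991 − 0.049955) / 0.1991 = 0.14914 / 0.1991 ≈ 0.7491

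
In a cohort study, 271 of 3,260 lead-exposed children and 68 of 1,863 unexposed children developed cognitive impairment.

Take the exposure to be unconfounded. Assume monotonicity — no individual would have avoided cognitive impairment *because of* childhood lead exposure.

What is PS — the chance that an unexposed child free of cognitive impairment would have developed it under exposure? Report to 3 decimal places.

PS ≈ 0.048

p₁ = P(outcome | exposed) = 271/3260 = 0.083129
p₀ = P(outcome | unexposed) = 68/1863 = 0.0365
Under exogeneity and monotonicity, PS = (p₁ − p₀) / (1 − p₀).
PS = (0.083129 − 0.0365) / (1 − 0.0365) = 0.046629 / 0.9635 ≈ 0.0484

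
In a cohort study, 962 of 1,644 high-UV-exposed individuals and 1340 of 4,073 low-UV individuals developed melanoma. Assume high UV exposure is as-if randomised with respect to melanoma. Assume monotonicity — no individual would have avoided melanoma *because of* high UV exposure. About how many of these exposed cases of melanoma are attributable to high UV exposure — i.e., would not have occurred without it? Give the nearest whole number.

p₁ = P(outcome | exposed) = 962/1644 = 0.58516
p₀ = P(outcome | unexposed) = 1340/4073 = 0.329
PN = (p₁ − p₀)/p₁ = (0.58516 − 0.329) / 0.58516 ≈ 0.43777.
Attributable cases ≈ PN × (exposed cases) = 0.43777 × 962 ≈ 421.13.

about 421 cases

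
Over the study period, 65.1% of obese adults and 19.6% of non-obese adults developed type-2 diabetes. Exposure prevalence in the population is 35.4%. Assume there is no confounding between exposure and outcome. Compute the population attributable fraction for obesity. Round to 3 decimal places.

p₁ = 0.651, p₀ = 0.196.
Overall risk P(Y=1) = π·p₁ + (1−π)·p₀ = 0.354×0.651 + 0.646×0.196 = 0.35707.
Under exogeneity, PAF = [P(Y=1) − p₀] / P(Y=1).
PAF = (0.35707 − 0.196) / 0.35707 ≈ 0.4511

PAF ≈ 0.451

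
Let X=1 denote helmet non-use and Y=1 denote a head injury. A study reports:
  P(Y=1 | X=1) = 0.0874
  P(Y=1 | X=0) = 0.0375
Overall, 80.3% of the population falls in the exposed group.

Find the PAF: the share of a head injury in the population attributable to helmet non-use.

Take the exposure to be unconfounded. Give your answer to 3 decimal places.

Let p₁ = 0.0874, p₀ = 0.0375.
Overall risk P(Y=1) = π·p₁ + (1−π)·p₀ = 0.803×0.0874 + 0.197×0.0375 = 0.07757.
Under exogeneity, PAF = [P(Y=1) − p₀] / P(Y=1).
PAF = (0.07757 − 0.0375) / 0.07757 ≈ 0.5166

PAF ≈ 0.517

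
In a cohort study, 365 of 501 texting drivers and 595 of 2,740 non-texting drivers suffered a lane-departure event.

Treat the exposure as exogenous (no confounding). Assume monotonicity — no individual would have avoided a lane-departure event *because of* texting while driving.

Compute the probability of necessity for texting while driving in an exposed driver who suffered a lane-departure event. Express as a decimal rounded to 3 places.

p₁ = P(outcome | exposed) = 365/501 = 0.72854
p₀ = P(outcome | unexposed) = 595/2740 = 0.21715
Under exogeneity and monotonicity, PN = (p₁ − p₀) / p₁.
PN = (0.72854 − 0.21715) / 0.72854 = 0.51139 / 0.72854 ≈ 0.7019

PN ≈ 0.702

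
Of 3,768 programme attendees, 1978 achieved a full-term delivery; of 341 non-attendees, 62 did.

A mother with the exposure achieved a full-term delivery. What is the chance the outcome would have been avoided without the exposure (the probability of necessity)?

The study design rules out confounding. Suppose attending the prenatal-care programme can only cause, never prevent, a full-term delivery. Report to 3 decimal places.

PN ≈ 0.654

p₁ = P(outcome | exposed) = 1978/3768 = 0.52495
p₀ = P(outcome | unexposed) = 62/341 = 0.18182
Under exogeneity and monotonicity, PN = (p₁ − p₀) / p₁.
PN = (0.52495 − 0.18182) / 0.52495 = 0.34313 / 0.52495 ≈ 0.6536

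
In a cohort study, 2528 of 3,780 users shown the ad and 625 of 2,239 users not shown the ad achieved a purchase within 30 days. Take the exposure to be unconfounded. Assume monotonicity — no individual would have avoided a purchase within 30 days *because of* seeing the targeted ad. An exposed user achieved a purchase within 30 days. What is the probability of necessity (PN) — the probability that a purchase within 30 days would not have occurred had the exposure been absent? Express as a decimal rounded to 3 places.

p₁ = P(outcome | exposed) = 2528/3780 = 0.66878
p₀ = P(outcome | unexposed) = 625/2239 = 0.27914
Under exogeneity and monotonicity, PN = (p₁ − p₀) / p₁.
PN = (0.66878 − 0.27914) / 0.66878 = 0.38964 / 0.66878 ≈ 0.5826

PN ≈ 0.583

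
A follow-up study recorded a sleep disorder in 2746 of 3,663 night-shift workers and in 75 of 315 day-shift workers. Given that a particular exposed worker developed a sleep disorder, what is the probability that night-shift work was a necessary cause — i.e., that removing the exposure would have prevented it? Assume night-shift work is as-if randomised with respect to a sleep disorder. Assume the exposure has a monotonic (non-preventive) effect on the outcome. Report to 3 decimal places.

p₁ = P(outcome | exposed) = 2746/3663 = 0.74966
p₀ = P(outcome | unexposed) = 75/315 = 0.2381
Under exogeneity and monotonicity, PN = (p₁ − p₀) / p₁.
PN = (0.74966 − 0.2381) / 0.74966 = 0.51156 / 0.74966 ≈ 0.6824

PN ≈ 0.682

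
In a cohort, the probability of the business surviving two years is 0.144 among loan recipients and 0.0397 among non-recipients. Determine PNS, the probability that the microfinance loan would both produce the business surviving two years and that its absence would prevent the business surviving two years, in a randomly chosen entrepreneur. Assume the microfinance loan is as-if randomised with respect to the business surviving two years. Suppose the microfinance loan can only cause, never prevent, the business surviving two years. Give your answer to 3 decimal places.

Let p₁ = 0.144, p₀ = 0.0397.
Under exogeneity and monotonicity, PNS = p₁ − p₀.
PNS = 0.144 − 0.0397 = 0.1043

PNS ≈ 0.104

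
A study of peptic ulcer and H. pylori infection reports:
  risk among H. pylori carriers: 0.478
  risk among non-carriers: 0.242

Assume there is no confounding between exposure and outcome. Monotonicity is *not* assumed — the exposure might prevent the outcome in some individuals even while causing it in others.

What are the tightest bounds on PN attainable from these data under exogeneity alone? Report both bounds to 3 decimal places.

Let p₁ = 0.478, p₀ = 0.242.
Under exogeneity alone the bounds on PN are max{0,(p₁−p₀)/p₁} ≤ PN ≤ min{1,(1−p₀)/p₁}.
  lower = (p₁ − p₀)/p₁ = 0.236 / 0.478 ≈ 0.4937
  upper = min{1, (1 − p₀)/p₁} = 0.758 / 0.478 ≈ 1.5858 → capped at 1

0.494 ≤ PN ≤ 1.000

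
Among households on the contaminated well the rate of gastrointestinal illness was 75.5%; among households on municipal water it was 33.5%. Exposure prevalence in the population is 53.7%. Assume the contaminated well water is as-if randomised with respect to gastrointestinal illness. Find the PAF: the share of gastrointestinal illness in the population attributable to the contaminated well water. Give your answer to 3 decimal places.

p₁ = 0.755, p₀ = 0.335.
Overall risk P(Y=1) = π·p₁ + (1−π)·p₀ = 0.537×0.755 + 0.463×0.335 = 0.56054.
Under exogeneity, PAF = [P(Y=1) − p₀] / P(Y=1).
PAF = (0.56054 − 0.335) / 0.56054 ≈ 0.4024

PAF ≈ 0.402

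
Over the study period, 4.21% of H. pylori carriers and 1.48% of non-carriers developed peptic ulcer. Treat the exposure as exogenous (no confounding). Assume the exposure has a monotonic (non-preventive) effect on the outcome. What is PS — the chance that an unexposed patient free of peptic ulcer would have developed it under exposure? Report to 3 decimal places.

PS ≈ 0.028

p₁ = 0.0421, p₀ = 0.0148.
Under exogeneity and monotonicity, PS = (p₁ − p₀) / (1 − p₀).
PS = (0.0421 − 0.0148) / (1 − 0.0148) = 0.0273 / 0.9852 ≈ 0.0277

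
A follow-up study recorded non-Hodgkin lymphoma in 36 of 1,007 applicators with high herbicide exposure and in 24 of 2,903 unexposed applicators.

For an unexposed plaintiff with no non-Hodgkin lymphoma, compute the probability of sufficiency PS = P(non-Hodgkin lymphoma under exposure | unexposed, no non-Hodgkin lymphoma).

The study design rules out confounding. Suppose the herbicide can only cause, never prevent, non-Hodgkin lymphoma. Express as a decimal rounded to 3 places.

p₁ = P(outcome | exposed) = 36/1007 = 0.03575
p₀ = P(outcome | unexposed) = 24/2903 = 0.0082673
Under exogeneity and monotonicity, PS = (p₁ − p₀) / (1 − p₀).
PS = (0.03575 − 0.0082673) / (1 − 0.0082673) = 0.027482 / 0.99173 ≈ 0.0277

PS ≈ 0.028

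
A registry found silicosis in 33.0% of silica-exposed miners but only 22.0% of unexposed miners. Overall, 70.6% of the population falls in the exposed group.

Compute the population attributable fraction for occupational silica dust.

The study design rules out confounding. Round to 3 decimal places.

PAF ≈ 0.261

p₁ = 0.33, p₀ = 0.22.
Overall risk P(Y=1) = π·p₁ + (1−π)·p₀ = 0.706×0.33 + 0.294×0.22 = 0.29766.
Under exogeneity, PAF = [P(Y=1) − p₀] / P(Y=1).
PAF = (0.29766 − 0.22) / 0.29766 ≈ 0.2609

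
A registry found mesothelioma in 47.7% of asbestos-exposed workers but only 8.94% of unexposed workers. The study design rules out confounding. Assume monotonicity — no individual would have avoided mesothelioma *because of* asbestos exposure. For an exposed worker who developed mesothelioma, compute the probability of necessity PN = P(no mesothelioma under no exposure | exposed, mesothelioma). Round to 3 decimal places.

PN ≈ 0.813

p₁ = 0.477, p₀ = 0.0894.
Under exogeneity and monotonicity, PN = (p₁ − p₀) / p₁.
PN = (0.477 − 0.0894) / 0.477 = 0.3876 / 0.477 ≈ 0.8126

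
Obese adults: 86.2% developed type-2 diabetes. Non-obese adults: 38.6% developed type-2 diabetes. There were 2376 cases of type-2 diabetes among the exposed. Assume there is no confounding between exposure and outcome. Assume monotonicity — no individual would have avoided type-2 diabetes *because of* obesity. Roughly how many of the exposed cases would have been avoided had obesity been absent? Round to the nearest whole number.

about 1312 cases

p₁ = 0.862, p₀ = 0.386.
PN = (p₁ − p₀)/p₁ = (0.862 − 0.386) / 0.862 ≈ 0.55220.
Attributable cases ≈ PN × (exposed cases) = 0.55220 × 2376 ≈ 1312.04.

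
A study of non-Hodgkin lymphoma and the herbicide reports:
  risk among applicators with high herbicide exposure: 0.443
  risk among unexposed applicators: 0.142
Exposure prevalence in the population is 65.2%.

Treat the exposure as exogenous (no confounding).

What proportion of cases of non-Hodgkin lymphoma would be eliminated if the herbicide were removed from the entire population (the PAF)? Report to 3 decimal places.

Let p₁ = 0.443, p₀ = 0.142.
Overall risk P(Y=1) = π·p₁ + (1−π)·p₀ = 0.652×0.443 + 0.348×0.142 = 0.33825.
Under exogeneity, PAF = [P(Y=1) − p₀] / P(Y=1).
PAF = (0.33825 − 0.142) / 0.33825 ≈ 0.5802

PAF ≈ 0.580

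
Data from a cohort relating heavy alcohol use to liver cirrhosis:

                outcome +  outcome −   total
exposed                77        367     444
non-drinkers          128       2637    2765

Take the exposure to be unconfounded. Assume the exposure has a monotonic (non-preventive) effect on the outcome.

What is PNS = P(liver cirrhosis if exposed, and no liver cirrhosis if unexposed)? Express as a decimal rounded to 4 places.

PNS ≈ 0.1271

p₁ = P(outcome | exposed) = 77/444 = 0.17342
p₀ = P(outcome | unexposed) = 128/2765 = 0.046293
Under exogeneity and monotonicity, PNS = p₁ − p₀.
PNS = 0.17342 − 0.046293 = 0.12713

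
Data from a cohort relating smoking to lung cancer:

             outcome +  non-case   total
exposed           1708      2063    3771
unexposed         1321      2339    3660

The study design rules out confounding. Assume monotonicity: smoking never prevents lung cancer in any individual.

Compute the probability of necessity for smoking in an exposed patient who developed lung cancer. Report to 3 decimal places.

p₁ = P(outcome | exposed) = 1708/3771 = 0.45293
p₀ = P(outcome | unexposed) = 1321/3660 = 0.36093
Under exogeneity and monotonicity, PN = (p₁ − p₀)/p₁.
PN = (0.45293 − 0.36093) / 0.45293 ≈ 0.2031

PN ≈ 0.203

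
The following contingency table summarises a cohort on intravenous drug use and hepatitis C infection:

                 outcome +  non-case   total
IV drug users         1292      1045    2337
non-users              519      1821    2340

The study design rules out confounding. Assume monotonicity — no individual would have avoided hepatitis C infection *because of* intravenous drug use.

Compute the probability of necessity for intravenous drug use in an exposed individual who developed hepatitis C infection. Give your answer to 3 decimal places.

PN ≈ 0.599

p₁ = P(outcome | exposed) = 1292/2337 = 0.55285
p₀ = P(outcome | unexposed) = 519/2340 = 0.22179
Under exogeneity and monotonicity, PN = (p₁ − p₀) / p₁.
PN = (0.55285 − 0.22179) / 0.55285 = 0.33105 / 0.55285 ≈ 0.5988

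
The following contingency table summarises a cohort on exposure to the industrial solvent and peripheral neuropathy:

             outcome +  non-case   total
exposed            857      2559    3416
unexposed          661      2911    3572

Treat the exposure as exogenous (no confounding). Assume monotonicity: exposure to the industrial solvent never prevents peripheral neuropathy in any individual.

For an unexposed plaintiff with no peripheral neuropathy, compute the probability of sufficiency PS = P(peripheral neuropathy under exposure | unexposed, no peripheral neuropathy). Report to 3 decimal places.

PS ≈ 0.081

p₁ = P(outcome | exposed) = 857/3416 = 0.25088
p₀ = P(outcome | unexposed) = 661/3572 = 0.18505
Under exogeneity and monotonicity, PS = (p₁ − p₀)/(1 − p₀).
PS = (0.25088 − 0.18505) / 0.81495 ≈ 0.0808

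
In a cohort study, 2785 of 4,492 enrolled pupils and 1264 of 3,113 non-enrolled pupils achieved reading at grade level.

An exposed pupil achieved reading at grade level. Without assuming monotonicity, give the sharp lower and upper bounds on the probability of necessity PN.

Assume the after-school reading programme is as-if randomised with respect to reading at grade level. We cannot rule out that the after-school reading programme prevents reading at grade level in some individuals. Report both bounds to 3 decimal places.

0.345 ≤ PN ≤ 0.958

p₁ = P(outcome | exposed) = 2785/4492 = 0.61999
p₀ = P(outcome | unexposed) = 1264/3113 = 0.40604
Under exogeneity alone the bounds on PN are max{0,(p₁−p₀)/p₁} ≤ PN ≤ min{1,(1−p₀)/p₁}.
  lower = (p₁ − p₀)/p₁ = 0.21395 / 0.61999 ≈ 0.3451
  upper = min{1, (1 − p₀)/p₁} = 0.59396 / 0.61999 ≈ 0.9580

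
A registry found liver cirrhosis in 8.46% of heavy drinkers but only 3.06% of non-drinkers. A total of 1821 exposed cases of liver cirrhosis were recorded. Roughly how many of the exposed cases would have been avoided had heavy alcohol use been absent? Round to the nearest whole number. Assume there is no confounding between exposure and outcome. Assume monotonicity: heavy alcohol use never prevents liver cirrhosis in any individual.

p₁ = 0.0846, p₀ = 0.0306.
PN = (p₁ − p₀)/p₁ = (0.0846 − 0.0306) / 0.0846 ≈ 0.63830.
Attributable cases ≈ PN × (exposed cases) = 0.63830 × 1821 ≈ 1162.34.

about 1162 cases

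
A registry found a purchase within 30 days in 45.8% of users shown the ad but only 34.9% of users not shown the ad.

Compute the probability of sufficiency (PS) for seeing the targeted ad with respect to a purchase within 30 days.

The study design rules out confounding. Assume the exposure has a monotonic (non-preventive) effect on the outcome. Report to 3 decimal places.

p₁ = 0.458, p₀ = 0.349.
Under exogeneity and monotonicity, PS = (p₁ − p₀) / (1 − p₀).
PS = (0.458 − 0.349) / (1 − 0.349) = 0.109 / 0.651 ≈ 0.1674

PS ≈ 0.167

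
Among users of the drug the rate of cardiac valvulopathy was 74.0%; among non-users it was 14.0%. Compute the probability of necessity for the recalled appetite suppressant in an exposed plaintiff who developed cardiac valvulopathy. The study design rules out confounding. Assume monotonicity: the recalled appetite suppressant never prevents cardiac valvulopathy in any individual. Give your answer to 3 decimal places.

p₁ = 0.74, p₀ = 0.14.
Under exogeneity and monotonicity, PN = (p₁ − p₀) / p₁.
PN = (0.74 − 0.14) / 0.74 = 0.6 / 0.74 ≈ 0.8108

PN ≈ 0.811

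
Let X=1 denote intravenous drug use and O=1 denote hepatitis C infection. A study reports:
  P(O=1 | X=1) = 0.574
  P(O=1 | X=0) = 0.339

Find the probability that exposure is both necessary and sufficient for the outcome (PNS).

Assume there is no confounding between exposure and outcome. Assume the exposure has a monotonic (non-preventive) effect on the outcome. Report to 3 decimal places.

PNS ≈ 0.235

Let p₁ = 0.574, p₀ = 0.339.
Under exogeneity and monotonicity, PNS = p₁ − p₀.
PNS = 0.574 − 0.339 = 0.235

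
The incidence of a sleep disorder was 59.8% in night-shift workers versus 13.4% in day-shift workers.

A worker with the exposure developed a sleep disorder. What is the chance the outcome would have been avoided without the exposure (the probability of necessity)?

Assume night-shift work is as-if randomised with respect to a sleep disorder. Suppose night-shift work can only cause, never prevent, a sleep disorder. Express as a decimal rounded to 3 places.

PN ≈ 0.776

p₁ = 0.598, p₀ = 0.134.
Under exogeneity and monotonicity, PN = (p₁ − p₀) / p₁.
PN = (0.598 − 0.134) / 0.598 = 0.464 / 0.598 ≈ 0.7759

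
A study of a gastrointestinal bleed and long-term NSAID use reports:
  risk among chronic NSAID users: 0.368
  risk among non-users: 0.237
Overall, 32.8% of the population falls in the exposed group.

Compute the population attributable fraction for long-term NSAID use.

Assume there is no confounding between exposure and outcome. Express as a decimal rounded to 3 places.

PAF ≈ 0.153

Let p₁ = 0.368, p₀ = 0.237.
Overall risk P(Y=1) = π·p₁ + (1−π)·p₀ = 0.328×0.368 + 0.672×0.237 = 0.27997.
Under exogeneity, PAF = [P(Y=1) − p₀] / P(Y=1).
PAF = (0.27997 − 0.237) / 0.27997 ≈ 0.1535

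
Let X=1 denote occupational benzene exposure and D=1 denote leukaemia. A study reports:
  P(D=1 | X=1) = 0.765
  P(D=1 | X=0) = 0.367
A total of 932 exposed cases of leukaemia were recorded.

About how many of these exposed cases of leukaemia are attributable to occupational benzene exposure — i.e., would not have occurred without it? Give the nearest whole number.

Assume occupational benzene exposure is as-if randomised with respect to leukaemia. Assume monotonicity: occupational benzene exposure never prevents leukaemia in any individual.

Let p₁ = 0.765, p₀ = 0.367.
PN = (p₁ − p₀)/p₁ = (0.765 − 0.367) / 0.765 ≈ 0.52026.
Attributable cases ≈ PN × (exposed cases) = 0.52026 × 932 ≈ 484.88.

about 485 cases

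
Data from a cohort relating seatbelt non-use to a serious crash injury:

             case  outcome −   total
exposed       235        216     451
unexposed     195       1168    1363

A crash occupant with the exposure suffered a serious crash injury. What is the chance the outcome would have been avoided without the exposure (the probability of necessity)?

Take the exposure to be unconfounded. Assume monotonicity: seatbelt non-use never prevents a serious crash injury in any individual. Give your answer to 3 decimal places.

p₁ = P(outcome | exposed) = 235/451 = 0.52106
p₀ = P(outcome | unexposed) = 195/1363 = 0.14307
Under exogeneity and monotonicity, PN = (p₁ − p₀) / p₁.
PN = (0.52106 − 0.14307) / 0.52106 = 0.378 / 0.52106 ≈ 0.7254

PN ≈ 0.725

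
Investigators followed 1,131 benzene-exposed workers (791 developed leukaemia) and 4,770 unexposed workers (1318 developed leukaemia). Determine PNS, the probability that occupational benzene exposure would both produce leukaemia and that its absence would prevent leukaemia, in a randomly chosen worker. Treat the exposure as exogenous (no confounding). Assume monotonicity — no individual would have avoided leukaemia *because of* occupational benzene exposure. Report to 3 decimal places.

p₁ = P(outcome | exposed) = 791/1131 = 0.69938
p₀ = P(outcome | unexposed) = 1318/4770 = 0.27631
Under exogeneity and monotonicity, PNS = p₁ − p₀.
PNS = 0.69938 − 0.27631 = 0.42307

PNS ≈ 0.423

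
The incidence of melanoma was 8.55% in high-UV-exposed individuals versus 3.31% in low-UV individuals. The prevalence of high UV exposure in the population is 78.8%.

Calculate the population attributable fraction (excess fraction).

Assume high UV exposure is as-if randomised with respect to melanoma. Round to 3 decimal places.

PAF ≈ 0.555

p₁ = 0.0855, p₀ = 0.0331.
Overall risk P(Y=1) = π·p₁ + (1−π)·p₀ = 0.788×0.0855 + 0.212×0.0331 = 0.074391.
Under exogeneity, PAF = [P(Y=1) − p₀] / P(Y=1).
PAF = (0.074391 − 0.0331) / 0.074391 ≈ 0.5551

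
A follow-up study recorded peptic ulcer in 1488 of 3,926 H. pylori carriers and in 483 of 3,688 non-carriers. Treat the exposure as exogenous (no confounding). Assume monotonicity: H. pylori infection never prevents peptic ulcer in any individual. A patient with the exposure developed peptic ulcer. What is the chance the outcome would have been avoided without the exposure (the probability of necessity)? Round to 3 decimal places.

p₁ = P(outcome | exposed) = 1488/3926 = 0.37901
p₀ = P(outcome | unexposed) = 483/3688 = 0.13097
Under exogeneity and monotonicity, PN = (p₁ − p₀) / p₁.
PN = (0.37901 − 0.13097) / 0.37901 = 0.24805 / 0.37901 ≈ 0.6545

PN ≈ 0.654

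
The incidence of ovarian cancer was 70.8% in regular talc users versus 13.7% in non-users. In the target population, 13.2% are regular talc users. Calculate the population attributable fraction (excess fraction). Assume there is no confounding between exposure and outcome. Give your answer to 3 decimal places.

PAF ≈ 0.355

p₁ = 0.708, p₀ = 0.137.
Overall risk P(Y=1) = π·p₁ + (1−π)·p₀ = 0.132×0.708 + 0.868×0.137 = 0.21237.
Under exogeneity, PAF = [P(Y=1) − p₀] / P(Y=1).
PAF = (0.21237 − 0.137) / 0.21237 ≈ 0.3549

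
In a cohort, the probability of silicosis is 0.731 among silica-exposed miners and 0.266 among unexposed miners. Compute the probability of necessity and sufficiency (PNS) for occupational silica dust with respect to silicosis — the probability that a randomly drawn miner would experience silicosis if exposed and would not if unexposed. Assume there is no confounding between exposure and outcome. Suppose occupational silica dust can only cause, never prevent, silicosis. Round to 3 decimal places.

Let p₁ = 0.731, p₀ = 0.266.
Under exogeneity and monotonicity, PNS = p₁ − p₀.
PNS = 0.731 − 0.266 = 0.465

PNS ≈ 0.465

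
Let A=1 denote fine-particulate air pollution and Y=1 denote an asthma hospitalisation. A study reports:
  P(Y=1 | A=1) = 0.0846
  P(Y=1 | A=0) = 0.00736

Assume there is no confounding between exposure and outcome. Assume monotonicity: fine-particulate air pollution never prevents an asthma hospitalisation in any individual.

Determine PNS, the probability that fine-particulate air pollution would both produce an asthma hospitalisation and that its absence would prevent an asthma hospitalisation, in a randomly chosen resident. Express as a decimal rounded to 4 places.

PNS ≈ 0.0772

Let p₁ = 0.0846, p₀ = 0.00736.
Under exogeneity and monotonicity, PNS = p₁ − p₀.
PNS = 0.0846 − 0.00736 = 0.07724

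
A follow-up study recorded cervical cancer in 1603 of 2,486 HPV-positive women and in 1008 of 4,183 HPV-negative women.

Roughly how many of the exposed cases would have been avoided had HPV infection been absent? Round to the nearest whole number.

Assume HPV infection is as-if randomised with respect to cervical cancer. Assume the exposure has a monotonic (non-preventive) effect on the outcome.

p₁ = P(outcome | exposed) = 1603/2486 = 0.64481
p₀ = P(outcome | unexposed) = 1008/4183 = 0.24098
PN = (p₁ − p₀)/p₁ = (0.64481 − 0.24098) / 0.64481 ≈ 0.62629.
Attributable cases ≈ PN × (exposed cases) = 0.62629 × 1603 ≈ 1003.94.

about 1004 cases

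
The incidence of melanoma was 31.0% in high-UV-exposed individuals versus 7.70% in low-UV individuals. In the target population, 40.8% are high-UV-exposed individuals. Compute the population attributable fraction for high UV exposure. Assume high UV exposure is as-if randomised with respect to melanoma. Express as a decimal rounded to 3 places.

PAF ≈ 0.552

p₁ = 0.31, p₀ = 0.077.
Overall risk P(Y=1) = π·p₁ + (1−π)·p₀ = 0.408×0.31 + 0.592×0.077 = 0.17206.
Under exogeneity, PAF = [P(Y=1) − p₀] / P(Y=1).
PAF = (0.17206 − 0.077) / 0.17206 ≈ 0.5525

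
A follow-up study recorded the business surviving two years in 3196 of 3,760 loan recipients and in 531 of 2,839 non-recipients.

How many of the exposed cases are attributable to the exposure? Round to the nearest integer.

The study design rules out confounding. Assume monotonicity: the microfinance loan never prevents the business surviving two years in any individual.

about 2493 cases

p₁ = P(outcome | exposed) = 3196/3760 = 0.85
p₀ = P(outcome | unexposed) = 531/2839 = 0.18704
PN = (p₁ − p₀)/p₁ = (0.85 − 0.18704) / 0.85 ≈ 0.77996.
Attributable cases ≈ PN × (exposed cases) = 0.77996 × 3196 ≈ 2492.74.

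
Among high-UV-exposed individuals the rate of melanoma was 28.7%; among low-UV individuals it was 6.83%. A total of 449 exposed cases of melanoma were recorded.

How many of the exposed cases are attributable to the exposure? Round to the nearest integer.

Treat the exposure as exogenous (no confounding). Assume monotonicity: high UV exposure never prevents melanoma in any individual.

p₁ = 0.287, p₀ = 0.0683.
PN = (p₁ − p₀)/p₁ = (0.287 − 0.0683) / 0.287 ≈ 0.76202.
Attributable cases ≈ PN × (exposed cases) = 0.76202 × 449 ≈ 342.15.

about 342 cases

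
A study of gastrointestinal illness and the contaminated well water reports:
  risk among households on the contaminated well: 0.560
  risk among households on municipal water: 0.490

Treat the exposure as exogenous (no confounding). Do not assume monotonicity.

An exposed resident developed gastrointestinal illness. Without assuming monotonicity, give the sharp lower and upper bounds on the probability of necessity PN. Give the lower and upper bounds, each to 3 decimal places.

Let p₁ = 0.56, p₀ = 0.49.
Under exogeneity alone the bounds on PN are max{0,(p₁−p₀)/p₁} ≤ PN ≤ min{1,(1−p₀)/p₁}.
  lower = (p₁ − p₀)/p₁ = 0.07 / 0.56 ≈ 0.1250
  upper = min{1, (1 − p₀)/p₁} = 0.51 / 0.56 ≈ 0.9107

0.125 ≤ PN ≤ 0.911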